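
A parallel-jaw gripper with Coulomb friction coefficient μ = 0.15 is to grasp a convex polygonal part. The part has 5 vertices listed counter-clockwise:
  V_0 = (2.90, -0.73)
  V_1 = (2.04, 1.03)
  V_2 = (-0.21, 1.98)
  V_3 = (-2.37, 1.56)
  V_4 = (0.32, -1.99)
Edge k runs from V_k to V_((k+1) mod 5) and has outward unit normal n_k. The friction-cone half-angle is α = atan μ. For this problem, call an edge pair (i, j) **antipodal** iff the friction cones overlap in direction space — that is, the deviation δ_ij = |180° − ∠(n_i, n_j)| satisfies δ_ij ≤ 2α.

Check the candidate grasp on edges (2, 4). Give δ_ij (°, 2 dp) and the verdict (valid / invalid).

α = atan 0.15 = 8.53°;  2α = 17.06°
edge 2: e_2 = (-2.16, -0.42);  n_2 = (-0.1909, +0.9816)
edge 4: e_4 = (+2.58, +1.26);  n_4 = (+0.4388, -0.8986)
∠(n_2, n_4) = 164.97°
δ = |180° − 164.97°| = 15.03°
15.03° ≤ 2α = 17.06°  →  valid

δ = 15.03°, valid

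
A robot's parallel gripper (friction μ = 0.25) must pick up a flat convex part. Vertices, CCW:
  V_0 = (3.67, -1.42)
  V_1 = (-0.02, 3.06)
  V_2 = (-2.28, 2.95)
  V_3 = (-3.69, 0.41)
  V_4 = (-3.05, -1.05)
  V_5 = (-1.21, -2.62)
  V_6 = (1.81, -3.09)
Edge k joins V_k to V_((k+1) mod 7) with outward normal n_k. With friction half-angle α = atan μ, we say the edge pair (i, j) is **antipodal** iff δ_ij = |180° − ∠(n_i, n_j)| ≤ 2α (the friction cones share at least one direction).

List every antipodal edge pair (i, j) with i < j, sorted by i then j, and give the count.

α = atan 0.25 = 14.04°;  2α = 28.07°
n_0 = (+0.7719, +0.6358)
n_1 = (-0.0486, +0.9988)
n_2 = (-0.8743, +0.4854)
n_3 = (-0.9159, -0.4015)
n_4 = (-0.6491, -0.7607)
n_5 = (-0.1538, -0.9881)
n_6 = (+0.6681, -0.7441)
  (0,1): δ = 126.69°  ·
  (0,2): δ = 68.51°  ·
  (0,3): δ = 15.81°  ✓
  (0,4): δ = 10.05°  ✓
  (0,5): δ = 41.68°  ·
  (0,6): δ = 92.44°  ·
  (1,2): δ = 121.82°  ·
  (1,3): δ = 69.12°  ·
  (1,4): δ = 43.26°  ·
  (1,5): δ = 11.63°  ✓
  (1,6): δ = 39.13°  ·
  (2,3): δ = 127.29°  ·
  (2,4): δ = 101.44°  ·
  (2,5): δ = 69.81°  ·
  (2,6): δ = 19.05°  ✓
  (3,4): δ = 154.14°  ·
  (3,5): δ = 122.52°  ·
  (3,6): δ = 71.75°  ·
  (4,5): δ = 148.37°  ·
  (4,6): δ = 97.61°  ·
  (5,6): δ = 129.24°  ·
antipodal pairs: 4

count = 4; pairs: (0,3), (0,4), (1,5), (2,6)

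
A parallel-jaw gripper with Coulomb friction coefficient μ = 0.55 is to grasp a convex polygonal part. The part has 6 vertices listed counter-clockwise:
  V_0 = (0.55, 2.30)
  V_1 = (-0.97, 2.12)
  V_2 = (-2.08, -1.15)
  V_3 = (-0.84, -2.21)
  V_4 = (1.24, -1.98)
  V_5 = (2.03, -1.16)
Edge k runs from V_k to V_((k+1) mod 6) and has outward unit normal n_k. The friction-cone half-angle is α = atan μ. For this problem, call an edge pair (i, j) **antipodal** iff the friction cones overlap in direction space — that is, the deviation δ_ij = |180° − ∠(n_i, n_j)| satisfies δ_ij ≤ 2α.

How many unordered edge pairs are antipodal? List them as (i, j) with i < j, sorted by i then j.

count = 6; pairs: (0,2), (0,3), (0,4), (1,4), (1,5), (2,5)

α = atan 0.55 = 28.81°;  2α = 57.62°
n_0 = (-0.1176, +0.9931)
n_1 = (-0.9469, +0.3214)
n_2 = (-0.6498, -0.7601)
n_3 = (+0.1099, -0.9939)
n_4 = (+0.7202, -0.6938)
n_5 = (+0.9194, +0.3933)
  (0,1): δ = 115.50°  ·
  (0,2): δ = 47.28°  ✓
  (0,3): δ = 0.44°  ✓
  (0,4): δ = 39.31°  ✓
  (0,5): δ = 106.41°  ·
  (1,2): δ = 111.78°  ·
  (1,3): δ = 64.94°  ·
  (1,4): δ = 25.18°  ✓
  (1,5): δ = 41.91°  ✓
  (2,3): δ = 133.16°  ·
  (2,4): δ = 93.41°  ·
  (2,5): δ = 26.32°  ✓
  (3,4): δ = 140.24°  ·
  (3,5): δ = 73.15°  ·
  (4,5): δ = 112.91°  ·
antipodal pairs: 6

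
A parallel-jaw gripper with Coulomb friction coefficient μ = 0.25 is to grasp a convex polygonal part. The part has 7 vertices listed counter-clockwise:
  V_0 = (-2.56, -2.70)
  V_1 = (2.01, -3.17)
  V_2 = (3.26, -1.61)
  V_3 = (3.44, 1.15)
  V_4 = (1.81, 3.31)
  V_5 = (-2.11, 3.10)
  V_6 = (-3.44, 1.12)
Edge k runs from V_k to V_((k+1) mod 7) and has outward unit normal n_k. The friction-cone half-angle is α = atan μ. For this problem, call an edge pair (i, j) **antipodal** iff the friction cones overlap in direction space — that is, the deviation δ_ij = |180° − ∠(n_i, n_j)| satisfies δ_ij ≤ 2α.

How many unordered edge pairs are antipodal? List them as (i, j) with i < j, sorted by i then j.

count = 4; pairs: (0,4), (1,5), (2,6), (3,6)

α = atan 0.25 = 14.04°;  2α = 28.07°
n_0 = (-0.1023, -0.9948)
n_1 = (+0.7804, -0.6253)
n_2 = (+0.9979, -0.0651)
n_3 = (+0.7982, +0.6024)
n_4 = (-0.0535, +0.9986)
n_5 = (-0.8301, +0.5576)
n_6 = (-0.9745, -0.2245)
  (0,1): δ = 122.83°  ·
  (0,2): δ = 87.86°  ·
  (0,3): δ = 47.09°  ·
  (0,4): δ = 8.94°  ✓
  (0,5): δ = 61.98°  ·
  (0,6): δ = 108.84°  ·
  (1,2): δ = 145.03°  ·
  (1,3): δ = 104.26°  ·
  (1,4): δ = 48.23°  ·
  (1,5): δ = 4.81°  ✓
  (1,6): δ = 51.68°  ·
  (2,3): δ = 139.23°  ·
  (2,4): δ = 83.20°  ·
  (2,5): δ = 30.16°  ·
  (2,6): δ = 16.70°  ✓
  (3,4): δ = 123.97°  ·
  (3,5): δ = 70.93°  ·
  (3,6): δ = 24.07°  ✓
  (4,5): δ = 126.96°  ·
  (4,6): δ = 80.09°  ·
  (5,6): δ = 133.14°  ·
antipodal pairs: 4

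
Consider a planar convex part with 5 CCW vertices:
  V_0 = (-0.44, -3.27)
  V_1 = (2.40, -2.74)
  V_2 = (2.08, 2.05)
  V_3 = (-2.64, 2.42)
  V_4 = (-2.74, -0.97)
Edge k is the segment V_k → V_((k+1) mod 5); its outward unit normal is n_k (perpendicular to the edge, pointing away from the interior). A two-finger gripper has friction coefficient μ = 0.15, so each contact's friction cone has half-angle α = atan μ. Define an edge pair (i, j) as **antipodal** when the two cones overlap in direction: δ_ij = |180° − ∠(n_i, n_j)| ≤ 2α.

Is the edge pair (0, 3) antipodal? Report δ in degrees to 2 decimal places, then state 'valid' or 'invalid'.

α = atan 0.15 = 8.53°;  2α = 17.06°
edge 0: e_0 = (+2.84, +0.53);  n_0 = (+0.1835, -0.9830)
edge 3: e_3 = (-0.10, -3.39);  n_3 = (-0.9996, +0.0295)
∠(n_0, n_3) = 102.26°
δ = |180° − 102.26°| = 77.74°
77.74° > 2α = 17.06°  →  invalid

δ = 77.74°, invalid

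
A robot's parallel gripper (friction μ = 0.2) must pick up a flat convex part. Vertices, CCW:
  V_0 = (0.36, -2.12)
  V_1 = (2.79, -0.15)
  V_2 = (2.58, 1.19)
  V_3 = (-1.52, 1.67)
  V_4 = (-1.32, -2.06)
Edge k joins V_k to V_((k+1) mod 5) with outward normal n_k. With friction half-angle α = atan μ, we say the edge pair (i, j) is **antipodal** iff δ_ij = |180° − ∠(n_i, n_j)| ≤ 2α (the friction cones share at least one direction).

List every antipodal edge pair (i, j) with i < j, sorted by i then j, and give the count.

count = 2; pairs: (1,3), (2,4)

α = atan 0.2 = 11.31°;  2α = 22.62°
n_0 = (+0.6297, -0.7768)
n_1 = (+0.9879, +0.1548)
n_2 = (+0.1163, +0.9932)
n_3 = (-0.9986, -0.0535)
n_4 = (-0.0357, -0.9994)
  (0,1): δ = 120.12°  ·
  (0,2): δ = 45.71°  ·
  (0,3): δ = 54.04°  ·
  (0,4): δ = 138.92°  ·
  (1,2): δ = 105.58°  ·
  (1,3): δ = 5.84°  ✓
  (1,4): δ = 79.05°  ·
  (2,3): δ = 80.25°  ·
  (2,4): δ = 4.63°  ✓
  (3,4): δ = 95.11°  ·
antipodal pairs: 2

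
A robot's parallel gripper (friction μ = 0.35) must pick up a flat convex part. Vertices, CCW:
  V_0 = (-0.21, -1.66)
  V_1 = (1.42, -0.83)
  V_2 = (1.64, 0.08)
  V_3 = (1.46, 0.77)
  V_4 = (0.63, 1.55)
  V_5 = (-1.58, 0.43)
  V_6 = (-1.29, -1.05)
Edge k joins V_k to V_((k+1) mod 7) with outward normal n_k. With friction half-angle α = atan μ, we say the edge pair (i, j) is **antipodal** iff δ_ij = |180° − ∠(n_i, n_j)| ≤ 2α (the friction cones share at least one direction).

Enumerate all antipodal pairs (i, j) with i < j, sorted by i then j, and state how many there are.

α = atan 0.35 = 19.29°;  2α = 38.58°
n_0 = (+0.4538, -0.8911)
n_1 = (+0.9720, -0.2350)
n_2 = (+0.9676, +0.2524)
n_3 = (+0.6848, +0.7287)
n_4 = (-0.4521, +0.8920)
n_5 = (-0.9813, -0.1923)
n_6 = (-0.4918, -0.8707)
  (0,1): δ = 130.58°  ·
  (0,2): δ = 102.36°  ·
  (0,3): δ = 70.21°  ·
  (0,4): δ = 0.11°  ✓
  (0,5): δ = 74.10°  ·
  (0,6): δ = 123.56°  ·
  (1,2): δ = 151.79°  ·
  (1,3): δ = 119.63°  ·
  (1,4): δ = 49.53°  ·
  (1,5): δ = 24.68°  ✓
  (1,6): δ = 74.13°  ·
  (2,3): δ = 147.84°  ·
  (2,4): δ = 77.75°  ·
  (2,5): δ = 3.53°  ✓
  (2,6): δ = 45.92°  ·
  (3,4): δ = 109.90°  ·
  (3,5): δ = 35.69°  ✓
  (3,6): δ = 13.76°  ✓
  (4,5): δ = 105.79°  ·
  (4,6): δ = 56.33°  ·
  (5,6): δ = 130.54°  ·
antipodal pairs: 5

count = 5; pairs: (0,4), (1,5), (2,5), (3,5), (3,6)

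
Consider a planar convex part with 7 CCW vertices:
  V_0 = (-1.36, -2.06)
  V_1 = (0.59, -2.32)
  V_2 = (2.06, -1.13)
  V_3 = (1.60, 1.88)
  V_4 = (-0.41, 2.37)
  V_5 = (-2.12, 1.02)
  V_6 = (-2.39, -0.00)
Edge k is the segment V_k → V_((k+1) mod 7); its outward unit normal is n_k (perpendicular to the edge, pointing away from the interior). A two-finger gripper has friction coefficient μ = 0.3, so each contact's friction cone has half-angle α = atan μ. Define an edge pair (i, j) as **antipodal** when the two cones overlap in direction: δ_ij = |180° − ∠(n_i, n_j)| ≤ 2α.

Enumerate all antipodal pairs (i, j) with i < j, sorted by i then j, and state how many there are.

α = atan 0.3 = 16.70°;  2α = 33.40°
n_0 = (-0.1322, -0.9912)
n_1 = (+0.6292, -0.7772)
n_2 = (+0.9885, +0.1511)
n_3 = (+0.2368, +0.9715)
n_4 = (-0.6196, +0.7849)
n_5 = (-0.9667, +0.2559)
n_6 = (-0.8944, -0.4472)
  (0,1): δ = 133.41°  ·
  (0,2): δ = 73.72°  ·
  (0,3): δ = 6.11°  ✓
  (0,4): δ = 45.88°  ·
  (0,5): δ = 82.77°  ·
  (0,6): δ = 124.16°  ·
  (1,2): δ = 120.30°  ·
  (1,3): δ = 52.69°  ·
  (1,4): δ = 0.70°  ✓
  (1,5): δ = 36.18°  ·
  (1,6): δ = 77.57°  ·
  (2,3): δ = 112.39°  ·
  (2,4): δ = 60.40°  ·
  (2,5): δ = 23.52°  ✓
  (2,6): δ = 17.88°  ✓
  (3,4): δ = 128.01°  ·
  (3,5): δ = 91.13°  ·
  (3,6): δ = 49.73°  ·
  (4,5): δ = 143.12°  ·
  (4,6): δ = 101.73°  ·
  (5,6): δ = 138.61°  ·
antipodal pairs: 4

count = 4; pairs: (0,3), (1,4), (2,5), (2,6)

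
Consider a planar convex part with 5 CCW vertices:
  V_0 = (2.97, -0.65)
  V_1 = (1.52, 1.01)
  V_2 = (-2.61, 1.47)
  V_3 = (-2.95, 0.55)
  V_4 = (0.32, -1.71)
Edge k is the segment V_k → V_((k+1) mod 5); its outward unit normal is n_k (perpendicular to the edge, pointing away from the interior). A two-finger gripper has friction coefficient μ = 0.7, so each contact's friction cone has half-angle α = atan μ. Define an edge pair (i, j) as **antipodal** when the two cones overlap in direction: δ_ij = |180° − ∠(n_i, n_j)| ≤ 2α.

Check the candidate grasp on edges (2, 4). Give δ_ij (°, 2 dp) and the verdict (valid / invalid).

α = atan 0.7 = 34.99°;  2α = 69.98°
edge 2: e_2 = (-0.34, -0.92);  n_2 = (-0.9380, +0.3467)
edge 4: e_4 = (+2.65, +1.06);  n_4 = (+0.3714, -0.9285)
∠(n_2, n_4) = 132.08°
δ = |180° − 132.08°| = 47.92°
47.92° ≤ 2α = 69.98°  →  valid

δ = 47.92°, valid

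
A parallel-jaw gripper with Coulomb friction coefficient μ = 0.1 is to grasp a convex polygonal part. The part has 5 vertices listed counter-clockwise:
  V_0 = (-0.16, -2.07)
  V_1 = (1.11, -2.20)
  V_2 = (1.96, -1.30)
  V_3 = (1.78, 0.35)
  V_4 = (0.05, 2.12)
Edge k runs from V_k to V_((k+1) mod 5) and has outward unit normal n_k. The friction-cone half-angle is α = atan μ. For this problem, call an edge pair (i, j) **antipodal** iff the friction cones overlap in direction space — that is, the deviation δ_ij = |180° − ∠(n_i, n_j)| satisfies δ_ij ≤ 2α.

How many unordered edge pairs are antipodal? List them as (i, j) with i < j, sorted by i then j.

count = 1; pairs: (2,4)

α = atan 0.1 = 5.71°;  2α = 11.42°
n_0 = (-0.1018, -0.9948)
n_1 = (+0.7270, -0.6866)
n_2 = (+0.9941, +0.1084)
n_3 = (+0.7151, +0.6990)
n_4 = (-0.9987, +0.0501)
  (0,1): δ = 127.52°  ·
  (0,2): δ = 77.93°  ·
  (0,3): δ = 39.81°  ·
  (0,4): δ = 92.98°  ·
  (1,2): δ = 130.41°  ·
  (1,3): δ = 92.29°  ·
  (1,4): δ = 40.49°  ·
  (2,3): δ = 141.88°  ·
  (2,4): δ = 9.10°  ✓
  (3,4): δ = 47.21°  ·
antipodal pairs: 1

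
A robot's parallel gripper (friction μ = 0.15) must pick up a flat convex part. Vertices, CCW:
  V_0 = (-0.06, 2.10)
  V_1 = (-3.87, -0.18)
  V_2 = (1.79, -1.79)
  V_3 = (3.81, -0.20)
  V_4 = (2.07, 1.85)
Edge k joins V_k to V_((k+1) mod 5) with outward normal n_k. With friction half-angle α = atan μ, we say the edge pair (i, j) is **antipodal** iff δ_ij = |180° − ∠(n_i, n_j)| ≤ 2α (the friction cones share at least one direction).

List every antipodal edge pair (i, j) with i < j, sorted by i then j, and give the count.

count = 2; pairs: (0,2), (1,4)

α = atan 0.15 = 8.53°;  2α = 17.06°
n_0 = (-0.5135, +0.8581)
n_1 = (-0.2736, -0.9618)
n_2 = (+0.6185, -0.7858)
n_3 = (+0.7624, +0.6471)
n_4 = (+0.1166, +0.9932)
  (0,1): δ = 46.78°  ·
  (0,2): δ = 7.31°  ✓
  (0,3): δ = 99.43°  ·
  (0,4): δ = 142.41°  ·
  (1,2): δ = 125.91°  ·
  (1,3): δ = 33.80°  ·
  (1,4): δ = 9.18°  ✓
  (2,3): δ = 87.88°  ·
  (2,4): δ = 44.90°  ·
  (3,4): δ = 137.02°  ·
antipodal pairs: 2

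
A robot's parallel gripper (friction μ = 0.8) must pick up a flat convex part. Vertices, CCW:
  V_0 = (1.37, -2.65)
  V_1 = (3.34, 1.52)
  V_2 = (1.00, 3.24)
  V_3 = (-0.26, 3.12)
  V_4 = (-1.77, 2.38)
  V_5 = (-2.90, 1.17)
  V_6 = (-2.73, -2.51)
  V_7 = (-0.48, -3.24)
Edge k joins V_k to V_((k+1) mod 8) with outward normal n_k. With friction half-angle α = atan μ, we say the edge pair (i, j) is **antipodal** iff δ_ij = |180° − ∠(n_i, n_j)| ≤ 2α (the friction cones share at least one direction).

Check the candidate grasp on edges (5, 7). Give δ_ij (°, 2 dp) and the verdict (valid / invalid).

δ = 74.96°, valid

α = atan 0.8 = 38.66°;  2α = 77.32°
edge 5: e_5 = (+0.17, -3.68);  n_5 = (-0.9989, -0.0461)
edge 7: e_7 = (+1.85, +0.59);  n_7 = (+0.3038, -0.9527)
∠(n_5, n_7) = 105.04°
δ = |180° − 105.04°| = 74.96°
74.96° ≤ 2α = 77.32°  →  valid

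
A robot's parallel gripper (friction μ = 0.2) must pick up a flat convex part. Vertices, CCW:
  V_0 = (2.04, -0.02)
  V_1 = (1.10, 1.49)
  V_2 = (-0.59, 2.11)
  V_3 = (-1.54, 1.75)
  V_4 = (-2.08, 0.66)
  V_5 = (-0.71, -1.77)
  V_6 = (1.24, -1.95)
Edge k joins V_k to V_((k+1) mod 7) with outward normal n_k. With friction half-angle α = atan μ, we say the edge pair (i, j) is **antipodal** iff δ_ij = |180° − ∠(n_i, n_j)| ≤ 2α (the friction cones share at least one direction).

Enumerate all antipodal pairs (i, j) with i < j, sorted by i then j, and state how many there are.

count = 3; pairs: (0,4), (1,5), (3,6)

α = atan 0.2 = 11.31°;  2α = 22.62°
n_0 = (+0.8489, +0.5285)
n_1 = (+0.3444, +0.9388)
n_2 = (-0.3544, +0.9351)
n_3 = (-0.8961, +0.4439)
n_4 = (-0.8711, -0.4911)
n_5 = (-0.0919, -0.9958)
n_6 = (+0.9238, -0.3829)
  (0,1): δ = 142.05°  ·
  (0,2): δ = 101.15°  ·
  (0,3): δ = 58.26°  ·
  (0,4): δ = 2.49°  ✓
  (0,5): δ = 52.82°  ·
  (0,6): δ = 125.58°  ·
  (1,2): δ = 139.10°  ·
  (1,3): δ = 96.21°  ·
  (1,4): δ = 40.44°  ·
  (1,5): δ = 14.87°  ✓
  (1,6): δ = 87.63°  ·
  (2,3): δ = 137.11°  ·
  (2,4): δ = 81.34°  ·
  (2,5): δ = 26.03°  ·
  (2,6): δ = 46.73°  ·
  (3,4): δ = 124.23°  ·
  (3,5): δ = 68.92°  ·
  (3,6): δ = 3.84°  ✓
  (4,5): δ = 124.69°  ·
  (4,6): δ = 51.93°  ·
  (5,6): δ = 107.24°  ·
antipodal pairs: 3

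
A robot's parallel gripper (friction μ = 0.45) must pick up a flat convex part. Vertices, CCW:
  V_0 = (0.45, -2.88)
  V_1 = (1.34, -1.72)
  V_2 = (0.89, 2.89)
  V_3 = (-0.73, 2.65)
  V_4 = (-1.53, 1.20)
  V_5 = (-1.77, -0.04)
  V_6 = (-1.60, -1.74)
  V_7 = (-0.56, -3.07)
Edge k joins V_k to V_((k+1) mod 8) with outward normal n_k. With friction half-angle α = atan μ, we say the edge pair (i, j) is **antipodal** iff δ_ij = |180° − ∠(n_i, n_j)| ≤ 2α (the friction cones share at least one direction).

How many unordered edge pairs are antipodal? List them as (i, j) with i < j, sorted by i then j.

count = 9; pairs: (0,2), (0,3), (0,4), (0,5), (1,3), (1,4), (1,5), (1,6), (2,7)

α = atan 0.45 = 24.23°;  2α = 48.46°
n_0 = (+0.7934, -0.6087)
n_1 = (+0.9953, +0.0972)
n_2 = (-0.1465, +0.9892)
n_3 = (-0.8756, +0.4831)
n_4 = (-0.9818, +0.1900)
n_5 = (-0.9950, -0.0995)
n_6 = (-0.7878, -0.6160)
n_7 = (+0.1849, -0.9828)
  (0,1): δ = 136.93°  ·
  (0,2): δ = 44.08°  ✓
  (0,3): δ = 8.61°  ✓
  (0,4): δ = 26.54°  ✓
  (0,5): δ = 43.21°  ✓
  (0,6): δ = 75.52°  ·
  (0,7): δ = 138.15°  ·
  (1,2): δ = 87.15°  ·
  (1,3): δ = 34.46°  ✓
  (1,4): δ = 16.53°  ✓
  (1,5): δ = 0.14°  ✓
  (1,6): δ = 32.45°  ✓
  (1,7): δ = 95.08°  ·
  (2,3): δ = 127.31°  ·
  (2,4): δ = 109.38°  ·
  (2,5): δ = 92.72°  ·
  (2,6): δ = 60.40°  ·
  (2,7): δ = 2.23°  ✓
  (3,4): δ = 162.07°  ·
  (3,5): δ = 145.40°  ·
  (3,6): δ = 113.09°  ·
  (3,7): δ = 50.46°  ·
  (4,5): δ = 163.34°  ·
  (4,6): δ = 131.02°  ·
  (4,7): δ = 68.39°  ·
  (5,6): δ = 147.69°  ·
  (5,7): δ = 85.06°  ·
  (6,7): δ = 117.37°  ·
antipodal pairs: 9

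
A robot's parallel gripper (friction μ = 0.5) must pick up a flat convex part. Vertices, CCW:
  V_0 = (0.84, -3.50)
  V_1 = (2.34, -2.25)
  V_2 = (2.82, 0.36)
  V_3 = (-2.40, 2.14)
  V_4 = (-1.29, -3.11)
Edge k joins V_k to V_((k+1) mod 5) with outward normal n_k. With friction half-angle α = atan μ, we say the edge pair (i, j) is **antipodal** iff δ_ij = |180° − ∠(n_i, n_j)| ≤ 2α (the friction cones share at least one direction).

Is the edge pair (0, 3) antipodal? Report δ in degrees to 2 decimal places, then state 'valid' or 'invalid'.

δ = 62.13°, invalid

α = atan 0.5 = 26.57°;  2α = 53.13°
edge 0: e_0 = (+1.50, +1.25);  n_0 = (+0.6402, -0.7682)
edge 3: e_3 = (+1.11, -5.25);  n_3 = (-0.9784, -0.2069)
∠(n_0, n_3) = 117.87°
δ = |180° − 117.87°| = 62.13°
62.13° > 2α = 53.13°  →  invalid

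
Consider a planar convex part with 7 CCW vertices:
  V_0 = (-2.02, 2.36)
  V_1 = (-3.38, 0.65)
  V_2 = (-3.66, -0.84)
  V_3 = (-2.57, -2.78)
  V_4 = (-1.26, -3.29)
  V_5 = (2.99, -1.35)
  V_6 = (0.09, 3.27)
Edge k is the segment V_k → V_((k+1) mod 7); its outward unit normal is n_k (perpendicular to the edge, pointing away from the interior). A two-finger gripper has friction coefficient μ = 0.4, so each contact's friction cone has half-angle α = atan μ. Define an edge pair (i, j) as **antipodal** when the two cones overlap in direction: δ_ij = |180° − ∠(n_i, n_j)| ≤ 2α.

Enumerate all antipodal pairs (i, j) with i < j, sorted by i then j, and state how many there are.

α = atan 0.4 = 21.80°;  2α = 43.60°
n_0 = (-0.7827, +0.6225)
n_1 = (-0.9828, +0.1847)
n_2 = (-0.8718, -0.4898)
n_3 = (-0.3628, -0.9319)
n_4 = (+0.4153, -0.9097)
n_5 = (+0.8470, +0.5316)
n_6 = (-0.3960, +0.9182)
  (0,1): δ = 152.15°  ·
  (0,2): δ = 112.17°  ·
  (0,3): δ = 72.78°  ·
  (0,4): δ = 26.97°  ✓
  (0,5): δ = 70.61°  ·
  (0,6): δ = 151.83°  ·
  (1,2): δ = 140.03°  ·
  (1,3): δ = 100.63°  ·
  (1,4): δ = 54.82°  ·
  (1,5): δ = 42.76°  ✓
  (1,6): δ = 123.97°  ·
  (2,3): δ = 140.60°  ·
  (2,4): δ = 94.79°  ·
  (2,5): δ = 2.79°  ✓
  (2,6): δ = 84.00°  ·
  (3,4): δ = 134.19°  ·
  (3,5): δ = 36.61°  ✓
  (3,6): δ = 44.60°  ·
  (4,5): δ = 82.42°  ·
  (4,6): δ = 1.21°  ✓
  (5,6): δ = 98.79°  ·
antipodal pairs: 5

count = 5; pairs: (0,4), (1,5), (2,5), (3,5), (4,6)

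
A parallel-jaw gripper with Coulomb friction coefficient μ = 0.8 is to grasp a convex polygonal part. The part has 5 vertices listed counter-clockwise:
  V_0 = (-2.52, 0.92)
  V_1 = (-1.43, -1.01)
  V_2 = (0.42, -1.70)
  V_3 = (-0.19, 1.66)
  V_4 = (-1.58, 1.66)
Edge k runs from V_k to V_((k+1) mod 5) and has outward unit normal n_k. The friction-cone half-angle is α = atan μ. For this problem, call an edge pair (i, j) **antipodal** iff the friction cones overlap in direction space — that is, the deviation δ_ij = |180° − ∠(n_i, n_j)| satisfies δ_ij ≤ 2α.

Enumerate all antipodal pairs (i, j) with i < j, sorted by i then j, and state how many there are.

α = atan 0.8 = 38.66°;  2α = 77.32°
n_0 = (-0.8707, -0.4918)
n_1 = (-0.3495, -0.9370)
n_2 = (+0.9839, +0.1786)
n_3 = (+0.0000, +1.0000)
n_4 = (-0.6186, +0.7857)
  (0,1): δ = 139.91°  ·
  (0,2): δ = 19.17°  ✓
  (0,3): δ = 60.54°  ✓
  (0,4): δ = 98.75°  ·
  (1,2): δ = 59.26°  ✓
  (1,3): δ = 20.45°  ✓
  (1,4): δ = 58.67°  ✓
  (2,3): δ = 100.29°  ·
  (2,4): δ = 62.08°  ✓
  (3,4): δ = 141.79°  ·
antipodal pairs: 6

count = 6; pairs: (0,2), (0,3), (1,2), (1,3), (1,4), (2,4)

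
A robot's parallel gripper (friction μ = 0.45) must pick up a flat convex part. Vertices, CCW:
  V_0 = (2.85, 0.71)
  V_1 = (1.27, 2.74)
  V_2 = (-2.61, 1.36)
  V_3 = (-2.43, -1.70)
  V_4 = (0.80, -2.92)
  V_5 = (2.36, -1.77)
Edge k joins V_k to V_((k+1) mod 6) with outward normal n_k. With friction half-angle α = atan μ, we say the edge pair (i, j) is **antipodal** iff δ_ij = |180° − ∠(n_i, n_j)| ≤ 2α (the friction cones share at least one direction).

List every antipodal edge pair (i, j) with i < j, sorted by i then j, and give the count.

count = 5; pairs: (0,2), (0,3), (1,3), (1,4), (2,5)

α = atan 0.45 = 24.23°;  2α = 48.46°
n_0 = (+0.7891, +0.6142)
n_1 = (-0.3351, +0.9422)
n_2 = (-0.9983, -0.0587)
n_3 = (-0.3533, -0.9355)
n_4 = (+0.5934, -0.8049)
n_5 = (+0.9810, -0.1938)
  (0,1): δ = 108.32°  ·
  (0,2): δ = 34.53°  ✓
  (0,3): δ = 31.41°  ✓
  (0,4): δ = 88.50°  ·
  (0,5): δ = 130.93°  ·
  (1,2): δ = 106.21°  ·
  (1,3): δ = 40.27°  ✓
  (1,4): δ = 16.82°  ✓
  (1,5): δ = 59.24°  ·
  (2,3): δ = 114.06°  ·
  (2,4): δ = 56.97°  ·
  (2,5): δ = 14.54°  ✓
  (3,4): δ = 122.91°  ·
  (3,5): δ = 80.48°  ·
  (4,5): δ = 137.57°  ·
antipodal pairs: 5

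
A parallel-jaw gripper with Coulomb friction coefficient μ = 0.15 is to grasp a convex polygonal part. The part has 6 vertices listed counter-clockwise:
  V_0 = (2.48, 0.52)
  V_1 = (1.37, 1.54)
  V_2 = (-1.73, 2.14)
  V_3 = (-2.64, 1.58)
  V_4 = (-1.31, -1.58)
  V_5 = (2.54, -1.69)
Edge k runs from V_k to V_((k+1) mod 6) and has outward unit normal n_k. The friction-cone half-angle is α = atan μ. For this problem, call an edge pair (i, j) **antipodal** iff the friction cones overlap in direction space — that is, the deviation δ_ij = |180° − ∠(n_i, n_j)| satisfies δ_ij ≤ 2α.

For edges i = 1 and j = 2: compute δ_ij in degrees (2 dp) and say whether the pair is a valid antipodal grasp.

δ = 137.44°, invalid

α = atan 0.15 = 8.53°;  2α = 17.06°
edge 1: e_1 = (-3.10, +0.60);  n_1 = (+0.1900, +0.9818)
edge 2: e_2 = (-0.91, -0.56);  n_2 = (-0.5241, +0.8517)
∠(n_1, n_2) = 42.56°
δ = |180° − 42.56°| = 137.44°
137.44° > 2α = 17.06°  →  invalid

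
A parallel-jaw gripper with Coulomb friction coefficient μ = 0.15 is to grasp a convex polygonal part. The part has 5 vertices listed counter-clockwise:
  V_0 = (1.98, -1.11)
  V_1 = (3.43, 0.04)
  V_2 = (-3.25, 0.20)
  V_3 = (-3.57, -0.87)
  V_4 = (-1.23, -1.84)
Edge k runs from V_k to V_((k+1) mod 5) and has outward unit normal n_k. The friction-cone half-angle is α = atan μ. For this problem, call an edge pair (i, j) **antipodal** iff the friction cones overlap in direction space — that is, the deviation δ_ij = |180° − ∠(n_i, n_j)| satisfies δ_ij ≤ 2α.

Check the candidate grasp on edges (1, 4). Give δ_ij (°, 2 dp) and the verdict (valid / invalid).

α = atan 0.15 = 8.53°;  2α = 17.06°
edge 1: e_1 = (-6.68, +0.16);  n_1 = (+0.0239, +0.9997)
edge 4: e_4 = (+3.21, +0.73);  n_4 = (+0.2218, -0.9751)
∠(n_1, n_4) = 165.82°
δ = |180° − 165.82°| = 14.18°
14.18° ≤ 2α = 17.06°  →  valid

δ = 14.18°, valid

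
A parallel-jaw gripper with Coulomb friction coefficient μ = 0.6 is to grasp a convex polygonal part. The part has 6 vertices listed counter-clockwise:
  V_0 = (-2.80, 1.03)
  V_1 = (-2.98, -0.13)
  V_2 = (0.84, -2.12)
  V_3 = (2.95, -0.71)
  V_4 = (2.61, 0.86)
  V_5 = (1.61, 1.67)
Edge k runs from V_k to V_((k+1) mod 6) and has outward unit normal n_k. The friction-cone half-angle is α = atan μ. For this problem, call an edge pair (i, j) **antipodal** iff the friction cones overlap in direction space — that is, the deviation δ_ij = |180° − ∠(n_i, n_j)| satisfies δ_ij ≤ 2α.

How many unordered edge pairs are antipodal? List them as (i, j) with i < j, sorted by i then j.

α = atan 0.6 = 30.96°;  2α = 61.93°
n_0 = (-0.9882, +0.1533)
n_1 = (-0.4620, -0.8869)
n_2 = (+0.5556, -0.8314)
n_3 = (+0.9773, +0.2117)
n_4 = (+0.6294, +0.7771)
n_5 = (-0.1436, +0.9896)
  (0,1): δ = 108.70°  ·
  (0,2): δ = 47.43°  ✓
  (0,3): δ = 21.04°  ✓
  (0,4): δ = 59.81°  ✓
  (0,5): δ = 107.08°  ·
  (1,2): δ = 118.73°  ·
  (1,3): δ = 50.26°  ✓
  (1,4): δ = 11.49°  ✓
  (1,5): δ = 35.77°  ✓
  (2,3): δ = 111.53°  ·
  (2,4): δ = 72.76°  ·
  (2,5): δ = 25.50°  ✓
  (3,4): δ = 141.23°  ·
  (3,5): δ = 93.96°  ·
  (4,5): δ = 132.74°  ·
antipodal pairs: 7

count = 7; pairs: (0,2), (0,3), (0,4), (1,3), (1,4), (1,5), (2,5)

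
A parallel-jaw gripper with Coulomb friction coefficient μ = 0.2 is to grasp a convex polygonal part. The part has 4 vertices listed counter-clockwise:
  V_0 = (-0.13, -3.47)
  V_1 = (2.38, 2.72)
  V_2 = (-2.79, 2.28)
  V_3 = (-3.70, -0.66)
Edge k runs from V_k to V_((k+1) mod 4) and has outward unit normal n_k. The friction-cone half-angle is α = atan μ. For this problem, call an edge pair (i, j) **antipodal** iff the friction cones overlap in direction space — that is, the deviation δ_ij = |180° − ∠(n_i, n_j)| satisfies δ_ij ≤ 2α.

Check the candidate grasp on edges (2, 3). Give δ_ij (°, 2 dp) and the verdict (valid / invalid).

α = atan 0.2 = 11.31°;  2α = 22.62°
edge 2: e_2 = (-0.91, -2.94);  n_2 = (-0.9553, +0.2957)
edge 3: e_3 = (+3.57, -2.81);  n_3 = (-0.6185, -0.7858)
∠(n_2, n_3) = 68.99°
δ = |180° − 68.99°| = 111.01°
111.01° > 2α = 22.62°  →  invalid

δ = 111.01°, invalid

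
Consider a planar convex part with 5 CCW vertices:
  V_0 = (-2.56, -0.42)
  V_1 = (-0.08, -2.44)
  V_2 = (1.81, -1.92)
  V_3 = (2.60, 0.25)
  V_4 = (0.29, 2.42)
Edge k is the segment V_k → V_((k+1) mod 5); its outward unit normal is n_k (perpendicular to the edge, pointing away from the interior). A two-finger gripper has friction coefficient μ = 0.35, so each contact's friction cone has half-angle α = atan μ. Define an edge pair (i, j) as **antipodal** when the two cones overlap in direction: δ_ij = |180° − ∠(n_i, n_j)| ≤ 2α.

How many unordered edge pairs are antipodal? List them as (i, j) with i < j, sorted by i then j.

count = 3; pairs: (0,3), (1,4), (2,4)

α = atan 0.35 = 19.29°;  2α = 38.58°
n_0 = (-0.6315, -0.7753)
n_1 = (+0.2653, -0.9642)
n_2 = (+0.9397, -0.3421)
n_3 = (+0.6847, +0.7288)
n_4 = (-0.7059, +0.7083)
  (0,1): δ = 125.45°  ·
  (0,2): δ = 70.84°  ·
  (0,3): δ = 4.05°  ✓
  (0,4): δ = 84.06°  ·
  (1,2): δ = 125.39°  ·
  (1,3): δ = 58.59°  ·
  (1,4): δ = 29.52°  ✓
  (2,3): δ = 113.21°  ·
  (2,4): δ = 25.10°  ✓
  (3,4): δ = 91.89°  ·
antipodal pairs: 3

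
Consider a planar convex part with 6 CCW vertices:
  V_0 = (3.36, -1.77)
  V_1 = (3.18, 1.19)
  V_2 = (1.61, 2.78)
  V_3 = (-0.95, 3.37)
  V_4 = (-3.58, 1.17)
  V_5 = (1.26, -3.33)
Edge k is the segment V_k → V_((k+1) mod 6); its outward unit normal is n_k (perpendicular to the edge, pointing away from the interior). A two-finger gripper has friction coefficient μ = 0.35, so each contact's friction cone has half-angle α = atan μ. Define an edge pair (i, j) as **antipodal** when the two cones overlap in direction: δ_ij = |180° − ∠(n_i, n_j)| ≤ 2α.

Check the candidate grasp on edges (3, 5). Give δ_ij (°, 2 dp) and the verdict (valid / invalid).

α = atan 0.35 = 19.29°;  2α = 38.58°
edge 3: e_3 = (-2.63, -2.20);  n_3 = (-0.6416, +0.7670)
edge 5: e_5 = (+2.10, +1.56);  n_5 = (+0.5963, -0.8027)
∠(n_3, n_5) = 176.69°
δ = |180° − 176.69°| = 3.31°
3.31° ≤ 2α = 38.58°  →  valid

δ = 3.31°, valid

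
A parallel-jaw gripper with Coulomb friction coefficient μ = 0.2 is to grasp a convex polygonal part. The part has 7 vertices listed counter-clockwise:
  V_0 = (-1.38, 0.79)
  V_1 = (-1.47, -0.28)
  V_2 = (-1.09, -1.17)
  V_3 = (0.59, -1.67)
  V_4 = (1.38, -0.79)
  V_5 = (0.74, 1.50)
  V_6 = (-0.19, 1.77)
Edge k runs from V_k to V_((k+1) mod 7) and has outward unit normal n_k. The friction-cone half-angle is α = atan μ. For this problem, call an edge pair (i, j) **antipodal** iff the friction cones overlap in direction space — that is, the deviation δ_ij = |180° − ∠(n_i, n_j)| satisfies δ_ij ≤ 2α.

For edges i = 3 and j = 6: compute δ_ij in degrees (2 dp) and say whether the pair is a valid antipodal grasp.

α = atan 0.2 = 11.31°;  2α = 22.62°
edge 3: e_3 = (+0.79, +0.88);  n_3 = (+0.7441, -0.6680)
edge 6: e_6 = (-1.19, -0.98);  n_6 = (-0.6357, +0.7719)
∠(n_3, n_6) = 171.39°
δ = |180° − 171.39°| = 8.61°
8.61° ≤ 2α = 22.62°  →  valid

δ = 8.61°, valid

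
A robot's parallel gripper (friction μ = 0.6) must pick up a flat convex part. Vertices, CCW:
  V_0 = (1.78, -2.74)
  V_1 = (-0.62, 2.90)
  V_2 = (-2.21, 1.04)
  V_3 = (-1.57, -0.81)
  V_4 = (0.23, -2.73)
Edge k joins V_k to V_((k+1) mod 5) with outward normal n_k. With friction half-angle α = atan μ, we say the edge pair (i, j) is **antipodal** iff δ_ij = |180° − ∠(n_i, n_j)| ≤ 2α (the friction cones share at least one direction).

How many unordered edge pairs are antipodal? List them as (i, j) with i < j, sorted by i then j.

count = 3; pairs: (0,2), (0,3), (1,4)

α = atan 0.6 = 30.96°;  2α = 61.93°
n_0 = (+0.9202, +0.3916)
n_1 = (-0.7601, +0.6498)
n_2 = (-0.9450, -0.3269)
n_3 = (-0.7295, -0.6839)
n_4 = (-0.0065, -1.0000)
  (0,1): δ = 63.58°  ·
  (0,2): δ = 3.97°  ✓
  (0,3): δ = 20.10°  ✓
  (0,4): δ = 66.58°  ·
  (1,2): δ = 120.39°  ·
  (1,3): δ = 96.32°  ·
  (1,4): δ = 49.84°  ✓
  (2,3): δ = 155.93°  ·
  (2,4): δ = 109.45°  ·
  (3,4): δ = 133.52°  ·
antipodal pairs: 3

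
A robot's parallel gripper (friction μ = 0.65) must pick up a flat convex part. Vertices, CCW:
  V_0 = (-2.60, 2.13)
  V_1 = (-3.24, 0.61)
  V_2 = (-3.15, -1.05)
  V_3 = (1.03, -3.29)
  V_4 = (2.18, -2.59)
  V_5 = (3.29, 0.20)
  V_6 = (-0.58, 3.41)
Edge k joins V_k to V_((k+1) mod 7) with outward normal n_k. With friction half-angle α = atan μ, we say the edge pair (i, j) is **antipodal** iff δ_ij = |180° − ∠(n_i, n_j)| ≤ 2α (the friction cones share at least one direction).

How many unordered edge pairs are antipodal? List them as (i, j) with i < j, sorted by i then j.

α = atan 0.65 = 33.02°;  2α = 66.05°
n_0 = (-0.9216, +0.3881)
n_1 = (-0.9985, -0.0541)
n_2 = (-0.4723, -0.8814)
n_3 = (+0.5199, -0.8542)
n_4 = (+0.9292, -0.3697)
n_5 = (+0.6384, +0.7697)
n_6 = (-0.5353, +0.8447)
  (0,1): δ = 154.06°  ·
  (0,2): δ = 95.35°  ·
  (0,3): δ = 35.84°  ✓
  (0,4): δ = 1.14°  ✓
  (0,5): δ = 73.16°  ·
  (0,6): δ = 145.19°  ·
  (1,2): δ = 121.29°  ·
  (1,3): δ = 61.77°  ✓
  (1,4): δ = 24.80°  ✓
  (1,5): δ = 47.22°  ✓
  (1,6): δ = 119.26°  ·
  (2,3): δ = 120.49°  ·
  (2,4): δ = 83.51°  ·
  (2,5): δ = 11.49°  ✓
  (2,6): δ = 60.55°  ✓
  (3,4): δ = 143.02°  ·
  (3,5): δ = 71.00°  ·
  (3,6): δ = 1.03°  ✓
  (4,5): δ = 107.98°  ·
  (4,6): δ = 35.94°  ✓
  (5,6): δ = 107.96°  ·
antipodal pairs: 9

count = 9; pairs: (0,3), (0,4), (1,3), (1,4), (1,5), (2,5), (2,6), (3,6), (4,6)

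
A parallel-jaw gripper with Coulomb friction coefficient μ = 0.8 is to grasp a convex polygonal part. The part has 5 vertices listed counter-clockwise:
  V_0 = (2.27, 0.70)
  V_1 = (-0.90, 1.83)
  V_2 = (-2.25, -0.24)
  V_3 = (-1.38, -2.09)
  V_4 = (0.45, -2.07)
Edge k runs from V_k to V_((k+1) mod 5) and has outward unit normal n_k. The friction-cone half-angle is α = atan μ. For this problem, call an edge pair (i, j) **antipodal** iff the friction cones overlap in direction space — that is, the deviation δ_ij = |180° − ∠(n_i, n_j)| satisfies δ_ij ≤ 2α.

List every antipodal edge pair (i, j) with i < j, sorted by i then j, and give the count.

α = atan 0.8 = 38.66°;  2α = 77.32°
n_0 = (+0.3358, +0.9419)
n_1 = (-0.8376, +0.5463)
n_2 = (-0.9049, -0.4256)
n_3 = (+0.0109, -0.9999)
n_4 = (+0.8357, -0.5491)
  (0,1): δ = 103.49°  ·
  (0,2): δ = 45.19°  ✓
  (0,3): δ = 20.25°  ✓
  (0,4): δ = 76.31°  ✓
  (1,2): δ = 121.70°  ·
  (1,3): δ = 56.26°  ✓
  (1,4): δ = 0.20°  ✓
  (2,3): δ = 114.56°  ·
  (2,4): δ = 58.49°  ✓
  (3,4): δ = 123.93°  ·
antipodal pairs: 6

count = 6; pairs: (0,2), (0,3), (0,4), (1,3), (1,4), (2,4)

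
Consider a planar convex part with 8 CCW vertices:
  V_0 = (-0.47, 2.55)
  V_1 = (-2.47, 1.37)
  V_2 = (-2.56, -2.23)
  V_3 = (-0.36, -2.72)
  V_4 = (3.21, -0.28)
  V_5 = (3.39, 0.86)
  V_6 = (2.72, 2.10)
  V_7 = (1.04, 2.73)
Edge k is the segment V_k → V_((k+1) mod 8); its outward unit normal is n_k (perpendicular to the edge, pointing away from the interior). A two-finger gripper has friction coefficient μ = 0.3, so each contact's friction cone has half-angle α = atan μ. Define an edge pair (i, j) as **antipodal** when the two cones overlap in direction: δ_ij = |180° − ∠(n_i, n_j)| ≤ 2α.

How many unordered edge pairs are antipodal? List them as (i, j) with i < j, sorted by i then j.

α = atan 0.3 = 16.70°;  2α = 33.40°
n_0 = (-0.5081, +0.8613)
n_1 = (-0.9997, +0.0250)
n_2 = (-0.2174, -0.9761)
n_3 = (+0.5643, -0.8256)
n_4 = (+0.9878, -0.1560)
n_5 = (+0.8798, +0.4754)
n_6 = (+0.3511, +0.9363)
n_7 = (-0.1184, +0.9930)
  (0,1): δ = 121.97°  ·
  (0,2): δ = 43.10°  ·
  (0,3): δ = 3.81°  ✓
  (0,4): δ = 50.49°  ·
  (0,5): δ = 87.84°  ·
  (0,6): δ = 128.90°  ·
  (0,7): δ = 156.26°  ·
  (1,2): δ = 101.12°  ·
  (1,3): δ = 54.22°  ·
  (1,4): δ = 7.54°  ✓
  (1,5): δ = 29.82°  ✓
  (1,6): δ = 70.88°  ·
  (1,7): δ = 98.23°  ·
  (2,3): δ = 133.09°  ·
  (2,4): δ = 86.42°  ·
  (2,5): δ = 49.06°  ·
  (2,6): δ = 8.00°  ✓
  (2,7): δ = 19.35°  ✓
  (3,4): δ = 133.32°  ·
  (3,5): δ = 95.97°  ·
  (3,6): δ = 54.91°  ·
  (3,7): δ = 27.55°  ✓
  (4,5): δ = 142.64°  ·
  (4,6): δ = 101.58°  ·
  (4,7): δ = 74.23°  ·
  (5,6): δ = 138.94°  ·
  (5,7): δ = 111.59°  ·
  (6,7): δ = 152.65°  ·
antipodal pairs: 6

count = 6; pairs: (0,3), (1,4), (1,5), (2,6), (2,7), (3,7)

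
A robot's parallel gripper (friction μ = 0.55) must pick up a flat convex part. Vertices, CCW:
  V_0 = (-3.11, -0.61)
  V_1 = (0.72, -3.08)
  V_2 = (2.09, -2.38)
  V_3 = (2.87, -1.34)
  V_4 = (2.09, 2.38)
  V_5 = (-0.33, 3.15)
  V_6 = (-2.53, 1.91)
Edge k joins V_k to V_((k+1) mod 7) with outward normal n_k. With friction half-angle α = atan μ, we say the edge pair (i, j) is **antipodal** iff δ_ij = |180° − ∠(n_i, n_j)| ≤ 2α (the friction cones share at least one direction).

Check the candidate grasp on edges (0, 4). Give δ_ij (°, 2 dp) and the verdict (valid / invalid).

α = atan 0.55 = 28.81°;  2α = 57.62°
edge 0: e_0 = (+3.83, -2.47);  n_0 = (-0.5420, -0.8404)
edge 4: e_4 = (-2.42, +0.77);  n_4 = (+0.3032, +0.9529)
∠(n_0, n_4) = 164.83°
δ = |180° − 164.83°| = 15.17°
15.17° ≤ 2α = 57.62°  →  valid

δ = 15.17°, valid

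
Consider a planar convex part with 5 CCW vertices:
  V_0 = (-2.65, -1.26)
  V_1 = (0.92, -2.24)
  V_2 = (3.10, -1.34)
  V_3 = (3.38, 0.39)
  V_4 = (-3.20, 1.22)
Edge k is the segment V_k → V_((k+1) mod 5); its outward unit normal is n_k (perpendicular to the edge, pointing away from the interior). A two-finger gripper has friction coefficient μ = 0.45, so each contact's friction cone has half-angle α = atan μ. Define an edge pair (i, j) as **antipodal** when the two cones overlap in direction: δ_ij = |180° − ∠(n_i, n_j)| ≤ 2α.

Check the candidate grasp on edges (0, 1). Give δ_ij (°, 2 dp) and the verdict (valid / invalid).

δ = 142.22°, invalid

α = atan 0.45 = 24.23°;  2α = 48.46°
edge 0: e_0 = (+3.57, -0.98);  n_0 = (-0.2647, -0.9643)
edge 1: e_1 = (+2.18, +0.90);  n_1 = (+0.3816, -0.9243)
∠(n_0, n_1) = 37.78°
δ = |180° − 37.78°| = 142.22°
142.22° > 2α = 48.46°  →  invalid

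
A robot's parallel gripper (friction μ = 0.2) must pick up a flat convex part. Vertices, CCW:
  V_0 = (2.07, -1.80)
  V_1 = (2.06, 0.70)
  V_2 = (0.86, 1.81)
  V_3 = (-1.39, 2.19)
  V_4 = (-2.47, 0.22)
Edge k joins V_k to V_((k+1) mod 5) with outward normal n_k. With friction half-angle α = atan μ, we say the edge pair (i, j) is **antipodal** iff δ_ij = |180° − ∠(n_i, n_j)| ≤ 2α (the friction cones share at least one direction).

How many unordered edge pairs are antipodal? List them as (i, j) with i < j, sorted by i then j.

α = atan 0.2 = 11.31°;  2α = 22.62°
n_0 = (+1.0000, +0.0040)
n_1 = (+0.6790, +0.7341)
n_2 = (+0.1665, +0.9860)
n_3 = (-0.8769, +0.4807)
n_4 = (-0.4065, -0.9136)
  (0,1): δ = 133.00°  ·
  (0,2): δ = 99.82°  ·
  (0,3): δ = 28.96°  ·
  (0,4): δ = 65.78°  ·
  (1,2): δ = 146.82°  ·
  (1,3): δ = 75.96°  ·
  (1,4): δ = 18.78°  ✓
  (2,3): δ = 109.15°  ·
  (2,4): δ = 14.40°  ✓
  (3,4): δ = 85.25°  ·
antipodal pairs: 2

count = 2; pairs: (1,4), (2,4)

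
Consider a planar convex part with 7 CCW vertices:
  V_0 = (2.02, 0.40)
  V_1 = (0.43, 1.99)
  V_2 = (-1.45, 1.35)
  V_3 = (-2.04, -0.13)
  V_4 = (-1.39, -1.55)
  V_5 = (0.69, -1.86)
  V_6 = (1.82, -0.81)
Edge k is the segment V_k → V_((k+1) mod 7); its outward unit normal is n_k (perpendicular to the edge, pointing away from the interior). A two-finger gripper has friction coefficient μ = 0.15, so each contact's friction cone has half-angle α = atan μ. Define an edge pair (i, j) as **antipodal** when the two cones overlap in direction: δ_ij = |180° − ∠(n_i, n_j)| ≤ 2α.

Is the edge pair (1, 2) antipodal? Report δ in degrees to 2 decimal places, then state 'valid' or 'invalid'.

δ = 130.53°, invalid

α = atan 0.15 = 8.53°;  2α = 17.06°
edge 1: e_1 = (-1.88, -0.64);  n_1 = (-0.3223, +0.9466)
edge 2: e_2 = (-0.59, -1.48);  n_2 = (-0.9289, +0.3703)
∠(n_1, n_2) = 49.47°
δ = |180° − 49.47°| = 130.53°
130.53° > 2α = 17.06°  →  invalid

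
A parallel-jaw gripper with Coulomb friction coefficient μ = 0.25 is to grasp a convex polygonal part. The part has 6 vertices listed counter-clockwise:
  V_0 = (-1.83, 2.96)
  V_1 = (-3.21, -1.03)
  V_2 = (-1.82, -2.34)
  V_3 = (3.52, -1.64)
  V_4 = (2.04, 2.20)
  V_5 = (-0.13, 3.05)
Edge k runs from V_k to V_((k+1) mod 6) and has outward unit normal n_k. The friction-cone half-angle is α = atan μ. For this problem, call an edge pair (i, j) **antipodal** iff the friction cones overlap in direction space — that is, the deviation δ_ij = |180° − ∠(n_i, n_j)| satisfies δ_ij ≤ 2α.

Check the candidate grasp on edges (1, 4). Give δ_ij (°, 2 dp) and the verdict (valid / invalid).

α = atan 0.25 = 14.04°;  2α = 28.07°
edge 1: e_1 = (+1.39, -1.31);  n_1 = (-0.6859, -0.7277)
edge 4: e_4 = (-2.17, +0.85);  n_4 = (+0.3647, +0.9311)
∠(n_1, n_4) = 158.09°
δ = |180° − 158.09°| = 21.91°
21.91° ≤ 2α = 28.07°  →  valid

δ = 21.91°, valid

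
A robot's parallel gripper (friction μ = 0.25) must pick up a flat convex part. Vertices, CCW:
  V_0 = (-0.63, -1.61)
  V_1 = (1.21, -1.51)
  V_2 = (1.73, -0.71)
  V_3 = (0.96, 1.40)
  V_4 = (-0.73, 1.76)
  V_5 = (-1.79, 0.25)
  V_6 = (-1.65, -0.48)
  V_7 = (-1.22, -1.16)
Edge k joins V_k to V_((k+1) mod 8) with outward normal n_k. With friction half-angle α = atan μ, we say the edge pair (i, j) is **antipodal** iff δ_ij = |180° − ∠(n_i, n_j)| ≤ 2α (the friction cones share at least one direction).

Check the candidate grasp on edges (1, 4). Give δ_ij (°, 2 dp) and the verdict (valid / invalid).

α = atan 0.25 = 14.04°;  2α = 28.07°
edge 1: e_1 = (+0.52, +0.80);  n_1 = (+0.8384, -0.5450)
edge 4: e_4 = (-1.06, -1.51);  n_4 = (-0.8185, +0.5746)
∠(n_1, n_4) = 177.96°
δ = |180° − 177.96°| = 2.04°
2.04° ≤ 2α = 28.07°  →  valid

δ = 2.04°, valid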